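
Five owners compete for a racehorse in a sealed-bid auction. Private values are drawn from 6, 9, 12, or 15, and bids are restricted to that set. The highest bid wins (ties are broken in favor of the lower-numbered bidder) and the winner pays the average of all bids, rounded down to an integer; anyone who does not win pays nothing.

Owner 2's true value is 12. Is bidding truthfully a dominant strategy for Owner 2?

Consider the case where Owner 1 bids 6, Owner 3 bids 6, Owner 4 bids 6 and Owner 5 bids 6.
Truthful bid 12: wins, pays 7, utility 12 - 7 = 5.
Bid 9 instead: wins, pays 6, utility 12 - 6 = 6.
Since 6 > 5, bidding 9 is strictly better here, so truthful bidding is not dominant.

No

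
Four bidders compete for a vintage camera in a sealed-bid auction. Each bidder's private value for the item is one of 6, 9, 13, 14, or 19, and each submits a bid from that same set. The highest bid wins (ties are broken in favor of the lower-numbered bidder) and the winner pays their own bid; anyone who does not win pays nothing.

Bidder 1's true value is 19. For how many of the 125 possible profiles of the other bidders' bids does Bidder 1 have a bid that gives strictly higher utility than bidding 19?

64

Others bid (6, 6, 6): truth gives 0; bid 6 gives 13 > 0. Violating.
Others bid (6, 6, 9): truth gives 0; bid 9 gives 10 > 0. Violating.
Others bid (6, 6, 13): truth gives 0; bid 13 gives 6 > 0. Violating.
Others bid (6, 6, 14): truth gives 0; bid 14 gives 5 > 0. Violating.
Others bid (6, 6, 19): truth gives 0; no alternative beats it.
Others bid (6, 9, 19): truth gives 0; no alternative beats it.
(Checking all 125 profiles: 64 have a profitable deviation, 61 do not.)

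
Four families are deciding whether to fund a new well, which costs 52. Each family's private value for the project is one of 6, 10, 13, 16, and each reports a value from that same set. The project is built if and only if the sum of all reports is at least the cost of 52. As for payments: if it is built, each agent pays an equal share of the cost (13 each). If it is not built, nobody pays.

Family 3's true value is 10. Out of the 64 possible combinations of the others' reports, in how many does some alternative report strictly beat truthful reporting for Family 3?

9

Others report (10, 16, 16): truth gives -3; report 6 gives 0 > -3. Violating.
Others report (13, 13, 16): truth gives -3; report 6 gives 0 > -3. Violating.
Others report (13, 16, 13): truth gives -3; report 6 gives 0 > -3. Violating.
Others report (13, 16, 16): truth gives -3; report 6 gives 0 > -3. Violating.
Others report (6, 6, 6): truth gives 0; no alternative beats it.
Others report (6, 6, 10): truth gives 0; no alternative beats it.
(Checking all 64 profiles: 9 have a profitable deviation, 55 do not.)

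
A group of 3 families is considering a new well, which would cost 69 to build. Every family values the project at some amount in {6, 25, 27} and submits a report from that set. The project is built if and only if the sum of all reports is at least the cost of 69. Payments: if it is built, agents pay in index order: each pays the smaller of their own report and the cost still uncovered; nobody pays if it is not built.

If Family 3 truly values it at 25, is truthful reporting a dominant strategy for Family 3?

Yes

Check each profile of the others' reports and compare truth against every alternative report.
Others report (27, 27): truth gives 10, best alternative gives 10.
Others report (25, 27): truth gives 8, best alternative gives 8.
Others report (27, 25): truth gives 8, best alternative gives 8.
Others report (25, 25): truth gives 6, best alternative gives 6.
Others report (6, 6): truth gives 0, best alternative gives 0.
Others report (6, 25): truth gives 0, best alternative gives 0.
(Remaining 3 profiles checked similarly; truth is weakly best in each.)
In every case the truthful report is at least as good as any alternative, so it is a dominant strategy.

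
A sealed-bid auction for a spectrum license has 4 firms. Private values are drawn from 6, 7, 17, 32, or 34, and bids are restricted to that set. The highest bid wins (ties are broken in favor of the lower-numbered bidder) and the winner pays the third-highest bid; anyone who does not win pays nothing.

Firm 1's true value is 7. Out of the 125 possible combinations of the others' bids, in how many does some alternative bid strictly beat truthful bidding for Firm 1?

9

Others bid (6, 6, 17): truth gives 0; bid 17 gives 1 > 0. Violating.
Others bid (6, 6, 32): truth gives 0; bid 32 gives 1 > 0. Violating.
Others bid (6, 6, 34): truth gives 0; bid 34 gives 1 > 0. Violating.
Others bid (6, 17, 6): truth gives 0; bid 17 gives 1 > 0. Violating.
Others bid (6, 6, 6): truth gives 1; no alternative beats it.
Others bid (6, 6, 7): truth gives 1; no alternative beats it.
(Checking all 125 profiles: 9 have a profitable deviation, 116 do not.)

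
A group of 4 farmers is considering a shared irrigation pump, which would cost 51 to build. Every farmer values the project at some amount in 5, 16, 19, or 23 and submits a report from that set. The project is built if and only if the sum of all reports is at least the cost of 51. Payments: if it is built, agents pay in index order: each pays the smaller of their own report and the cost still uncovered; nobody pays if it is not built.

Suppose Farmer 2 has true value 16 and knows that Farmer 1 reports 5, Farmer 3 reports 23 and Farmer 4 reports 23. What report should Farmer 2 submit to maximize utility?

Report 5: project built, pays 5, utility 16 - 5 = 11.
Report 16: project built, pays 16, utility 16 - 16 = 0.
Report 19: project built, pays 19, utility 16 - 19 = -3.
Report 23: project built, pays 23, utility 16 - 23 = -7.
The best choice is 5 with utility 11.

5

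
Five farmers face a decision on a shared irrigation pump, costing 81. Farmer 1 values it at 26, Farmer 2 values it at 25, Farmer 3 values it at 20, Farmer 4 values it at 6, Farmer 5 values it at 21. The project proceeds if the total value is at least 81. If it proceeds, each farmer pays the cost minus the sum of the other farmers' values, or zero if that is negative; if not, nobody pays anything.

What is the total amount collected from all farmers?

Total value 98 ≥ cost 81, so it is built.
Farmer 1: others sum to 72; max(0, 81 - 72) = 9.
Farmer 2: others sum to 73; max(0, 81 - 73) = 8.
Farmer 3: others sum to 78; max(0, 81 - 78) = 3.
Farmer 4: others sum to 92; max(0, 81 - 92) = 0.
Farmer 5: others sum to 77; max(0, 81 - 77) = 4.
Total collected = 9 + 8 + 3 + 0 + 4 = 24.

24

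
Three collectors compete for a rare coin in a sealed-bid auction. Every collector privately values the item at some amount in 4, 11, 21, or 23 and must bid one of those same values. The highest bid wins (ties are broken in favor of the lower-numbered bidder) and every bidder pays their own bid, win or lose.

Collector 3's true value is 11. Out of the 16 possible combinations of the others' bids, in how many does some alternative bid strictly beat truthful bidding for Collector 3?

15

Others bid (4, 11): truth gives -11; bid 4 gives -4 > -11. Violating.
Others bid (4, 21): truth gives -11; bid 4 gives -4 > -11. Violating.
Others bid (4, 23): truth gives -11; bid 4 gives -4 > -11. Violating.
Others bid (11, 4): truth gives -11; bid 4 gives -4 > -11. Violating.
Others bid (4, 4): truth gives 0; no alternative beats it.
(Checking all 16 profiles: 15 have a profitable deviation, 1 does not.)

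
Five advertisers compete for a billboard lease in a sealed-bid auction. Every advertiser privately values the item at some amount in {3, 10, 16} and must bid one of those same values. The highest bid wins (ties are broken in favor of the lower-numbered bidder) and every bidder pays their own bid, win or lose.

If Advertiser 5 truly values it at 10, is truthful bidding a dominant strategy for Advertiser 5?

No

Consider the case where Advertiser 1 bids 3, Advertiser 2 bids 3, Advertiser 3 bids 3 and Advertiser 4 bids 10.
Truthful bid 10: loses but pays 10, utility -10.
Bid 3 instead: loses but pays 3, utility -3.
Since -3 > -10, bidding 3 is strictly better here, so truthful bidding is not dominant.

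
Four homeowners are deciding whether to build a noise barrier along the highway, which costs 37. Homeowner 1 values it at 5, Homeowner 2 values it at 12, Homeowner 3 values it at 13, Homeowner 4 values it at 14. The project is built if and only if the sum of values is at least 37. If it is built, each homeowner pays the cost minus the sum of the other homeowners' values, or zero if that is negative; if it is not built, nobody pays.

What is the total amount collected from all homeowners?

Total value 44 ≥ cost 37, so it is built.
Homeowner 1: others sum to 39; max(0, 37 - 39) = 0.
Homeowner 2: others sum to 32; max(0, 37 - 32) = 5.
Homeowner 3: others sum to 31; max(0, 37 - 31) = 6.
Homeowner 4: others sum to 30; max(0, 37 - 30) = 7.
Total collected = 0 + 5 + 6 + 7 = 18.

18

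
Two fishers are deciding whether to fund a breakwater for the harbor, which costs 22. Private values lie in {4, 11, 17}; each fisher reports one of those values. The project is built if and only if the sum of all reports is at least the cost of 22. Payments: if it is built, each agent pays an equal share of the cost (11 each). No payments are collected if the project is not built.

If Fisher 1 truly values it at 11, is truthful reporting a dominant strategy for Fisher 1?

Check each profile of the others' reports and compare truth against every alternative report.
Others report (4): truth gives 0, best alternative gives 0.
Others report (11): truth gives 0, best alternative gives 0.
Others report (17): truth gives 0, best alternative gives 0.
In every case the truthful report is at least as good as any alternative, so it is a dominant strategy.

Yes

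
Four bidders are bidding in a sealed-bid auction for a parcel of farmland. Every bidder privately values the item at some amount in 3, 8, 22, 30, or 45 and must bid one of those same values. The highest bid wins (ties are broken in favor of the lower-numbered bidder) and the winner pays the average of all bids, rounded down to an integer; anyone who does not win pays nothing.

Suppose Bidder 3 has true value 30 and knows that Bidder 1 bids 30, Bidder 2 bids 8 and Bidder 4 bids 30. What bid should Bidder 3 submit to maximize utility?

Bid 3: loses, pays 0, utility 0.
Bid 8: loses, pays 0, utility 0.
Bid 22: loses, pays 0, utility 0.
Bid 30: loses, pays 0, utility 0.
Bid 45: wins, pays 28, utility 30 - 28 = 2.
The best choice is 45 with utility 2.

45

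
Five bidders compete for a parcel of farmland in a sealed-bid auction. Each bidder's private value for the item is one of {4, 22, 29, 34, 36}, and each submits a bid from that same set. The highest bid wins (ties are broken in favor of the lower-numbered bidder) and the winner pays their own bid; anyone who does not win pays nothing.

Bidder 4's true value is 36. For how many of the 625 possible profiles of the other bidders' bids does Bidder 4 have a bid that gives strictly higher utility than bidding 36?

108

Others bid (4, 4, 4, 4): truth gives 0; bid 22 gives 14 > 0. Violating.
Others bid (4, 4, 4, 22): truth gives 0; bid 22 gives 14 > 0. Violating.
Others bid (4, 4, 4, 29): truth gives 0; bid 29 gives 7 > 0. Violating.
Others bid (4, 4, 4, 34): truth gives 0; bid 34 gives 2 > 0. Violating.
Others bid (4, 4, 4, 36): truth gives 0; no alternative beats it.
Others bid (4, 4, 22, 36): truth gives 0; no alternative beats it.
(Checking all 625 profiles: 108 have a profitable deviation, 517 do not.)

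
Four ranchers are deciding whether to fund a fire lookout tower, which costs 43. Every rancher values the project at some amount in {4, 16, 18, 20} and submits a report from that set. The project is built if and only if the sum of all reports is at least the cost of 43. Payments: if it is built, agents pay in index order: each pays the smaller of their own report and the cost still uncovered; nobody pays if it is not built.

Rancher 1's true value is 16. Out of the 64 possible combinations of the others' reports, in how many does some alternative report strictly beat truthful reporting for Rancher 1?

Others report (4, 16, 20): truth gives 0; report 4 gives 12 > 0. Violating.
Others report (4, 18, 18): truth gives 0; report 4 gives 12 > 0. Violating.
Others report (4, 18, 20): truth gives 0; report 4 gives 12 > 0. Violating.
Others report (4, 20, 16): truth gives 0; report 4 gives 12 > 0. Violating.
Others report (4, 4, 4): truth gives 0; no alternative beats it.
Others report (4, 4, 16): truth gives 0; no alternative beats it.
(Checking all 64 profiles: 45 have a profitable deviation, 19 do not.)

45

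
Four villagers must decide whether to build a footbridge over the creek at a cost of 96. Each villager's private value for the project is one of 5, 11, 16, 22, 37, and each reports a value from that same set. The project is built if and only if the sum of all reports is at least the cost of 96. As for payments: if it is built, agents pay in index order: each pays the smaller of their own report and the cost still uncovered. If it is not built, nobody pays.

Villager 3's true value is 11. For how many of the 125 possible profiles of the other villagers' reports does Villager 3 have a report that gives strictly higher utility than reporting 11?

4

Others report (22, 37, 37): truth gives 0; report 5 gives 6 > 0. Violating.
Others report (37, 22, 37): truth gives 0; report 5 gives 6 > 0. Violating.
Others report (37, 37, 22): truth gives 0; report 5 gives 6 > 0. Violating.
Others report (37, 37, 37): truth gives 0; report 5 gives 6 > 0. Violating.
Others report (5, 5, 5): truth gives 0; no alternative beats it.
Others report (5, 5, 11): truth gives 0; no alternative beats it.
(Checking all 125 profiles: 4 have a profitable deviation, 121 do not.)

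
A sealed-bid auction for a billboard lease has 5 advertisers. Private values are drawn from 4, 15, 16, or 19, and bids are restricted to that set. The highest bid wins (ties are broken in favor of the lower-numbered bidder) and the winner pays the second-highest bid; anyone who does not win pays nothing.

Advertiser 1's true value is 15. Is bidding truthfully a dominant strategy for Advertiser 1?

Check each profile of the others' bids and compare truth against every alternative bid.
Others bid (4, 4, 4, 4): truth gives 11, best alternative gives 11.
Others bid (4, 4, 4, 15): truth gives 0, best alternative gives 0.
Others bid (4, 4, 4, 16): truth gives 0, best alternative gives 0.
Others bid (4, 4, 4, 19): truth gives 0, best alternative gives 0.
Others bid (4, 4, 15, 4): truth gives 0, best alternative gives 0.
Others bid (4, 4, 15, 15): truth gives 0, best alternative gives 0.
(Remaining 250 profiles checked similarly; truth is weakly best in each.)
In every case the truthful bid is at least as good as any alternative, so it is a dominant strategy.

Yes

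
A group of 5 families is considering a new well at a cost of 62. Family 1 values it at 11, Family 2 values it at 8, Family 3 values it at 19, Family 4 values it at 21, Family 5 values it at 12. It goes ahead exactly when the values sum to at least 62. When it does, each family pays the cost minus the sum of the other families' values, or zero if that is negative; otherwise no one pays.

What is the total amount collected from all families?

Total value 71 ≥ cost 62, so it is built.
Family 1: others sum to 60; max(0, 62 - 60) = 2.
Family 2: others sum to 63; max(0, 62 - 63) = 0.
Family 3: others sum to 52; max(0, 62 - 52) = 10.
Family 4: others sum to 50; max(0, 62 - 50) = 12.
Family 5: others sum to 59; max(0, 62 - 59) = 3.
Total collected = 2 + 0 + 10 + 12 + 3 = 27.

27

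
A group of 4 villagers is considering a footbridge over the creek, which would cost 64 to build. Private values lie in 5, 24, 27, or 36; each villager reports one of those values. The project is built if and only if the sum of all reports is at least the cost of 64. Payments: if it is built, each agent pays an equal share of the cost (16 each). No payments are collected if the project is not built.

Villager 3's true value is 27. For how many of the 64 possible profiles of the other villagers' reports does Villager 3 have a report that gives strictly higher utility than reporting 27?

3

Others report (5, 5, 24): truth gives 0; report 36 gives 11 > 0. Violating.
Others report (5, 24, 5): truth gives 0; report 36 gives 11 > 0. Violating.
Others report (24, 5, 5): truth gives 0; report 36 gives 11 > 0. Violating.
Others report (5, 5, 5): truth gives 0; no alternative beats it.
Others report (5, 5, 27): truth gives 11; no alternative beats it.
(Checking all 64 profiles: 3 have a profitable deviation, 61 do not.)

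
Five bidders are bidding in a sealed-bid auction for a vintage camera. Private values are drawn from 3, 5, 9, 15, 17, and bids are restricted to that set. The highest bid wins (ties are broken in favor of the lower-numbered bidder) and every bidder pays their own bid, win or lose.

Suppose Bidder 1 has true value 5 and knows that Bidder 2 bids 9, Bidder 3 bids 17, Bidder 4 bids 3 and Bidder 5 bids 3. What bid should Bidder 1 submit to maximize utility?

3

Bid 3: loses but pays 3, utility -3.
Bid 5: loses but pays 5, utility -5.
Bid 9: loses but pays 9, utility -9.
Bid 15: loses but pays 15, utility -15.
Bid 17: wins, pays 17, utility 5 - 17 = -12.
The best choice is 3 with utility -3.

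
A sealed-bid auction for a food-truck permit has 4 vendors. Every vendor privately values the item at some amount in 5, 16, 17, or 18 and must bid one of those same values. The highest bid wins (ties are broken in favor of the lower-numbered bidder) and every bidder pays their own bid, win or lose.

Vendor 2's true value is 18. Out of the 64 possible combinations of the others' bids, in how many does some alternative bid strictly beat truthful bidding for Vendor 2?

34

Others bid (5, 5, 5): truth gives 0; bid 16 gives 2 > 0. Violating.
Others bid (5, 5, 16): truth gives 0; bid 16 gives 2 > 0. Violating.
Others bid (5, 5, 17): truth gives 0; bid 17 gives 1 > 0. Violating.
Others bid (5, 16, 5): truth gives 0; bid 16 gives 2 > 0. Violating.
Others bid (5, 5, 18): truth gives 0; no alternative beats it.
Others bid (5, 16, 18): truth gives 0; no alternative beats it.
(Checking all 64 profiles: 34 have a profitable deviation, 30 do not.)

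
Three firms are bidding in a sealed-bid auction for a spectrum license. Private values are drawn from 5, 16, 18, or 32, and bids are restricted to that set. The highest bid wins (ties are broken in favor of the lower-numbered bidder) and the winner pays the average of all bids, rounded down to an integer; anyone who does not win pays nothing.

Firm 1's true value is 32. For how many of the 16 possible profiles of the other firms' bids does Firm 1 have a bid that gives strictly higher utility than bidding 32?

Others bid (5, 5): truth gives 18; bid 5 gives 27 > 18. Violating.
Others bid (5, 16): truth gives 15; bid 16 gives 20 > 15. Violating.
Others bid (5, 18): truth gives 14; bid 18 gives 19 > 14. Violating.
Others bid (16, 5): truth gives 15; bid 16 gives 20 > 15. Violating.
Others bid (5, 32): truth gives 9; no alternative beats it.
Others bid (16, 32): truth gives 6; no alternative beats it.
(Checking all 16 profiles: 9 have a profitable deviation, 7 do not.)

9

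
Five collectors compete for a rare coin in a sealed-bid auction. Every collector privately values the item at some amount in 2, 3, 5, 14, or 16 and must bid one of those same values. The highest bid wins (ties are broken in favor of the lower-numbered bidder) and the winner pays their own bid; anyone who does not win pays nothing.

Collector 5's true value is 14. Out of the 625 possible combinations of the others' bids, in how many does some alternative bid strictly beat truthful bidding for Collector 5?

Others bid (2, 2, 2, 2): truth gives 0; bid 3 gives 11 > 0. Violating.
Others bid (2, 2, 2, 3): truth gives 0; bid 5 gives 9 > 0. Violating.
Others bid (2, 2, 3, 2): truth gives 0; bid 5 gives 9 > 0. Violating.
Others bid (2, 2, 3, 3): truth gives 0; bid 5 gives 9 > 0. Violating.
Others bid (2, 2, 2, 5): truth gives 0; no alternative beats it.
Others bid (2, 2, 2, 14): truth gives 0; no alternative beats it.
(Checking all 625 profiles: 16 have a profitable deviation, 609 do not.)

16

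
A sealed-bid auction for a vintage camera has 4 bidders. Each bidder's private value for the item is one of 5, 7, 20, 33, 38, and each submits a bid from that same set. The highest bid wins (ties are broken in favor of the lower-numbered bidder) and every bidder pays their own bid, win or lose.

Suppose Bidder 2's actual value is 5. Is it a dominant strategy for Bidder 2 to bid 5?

No

Consider the case where Bidder 1 bids 5, Bidder 3 bids 5 and Bidder 4 bids 5.
Truthful bid 5: loses but pays 5, utility -5.
Bid 7 instead: wins, pays 7, utility 5 - 7 = -2.
Since -2 > -5, bidding 7 is strictly better here, so truthful bidding is not dominant.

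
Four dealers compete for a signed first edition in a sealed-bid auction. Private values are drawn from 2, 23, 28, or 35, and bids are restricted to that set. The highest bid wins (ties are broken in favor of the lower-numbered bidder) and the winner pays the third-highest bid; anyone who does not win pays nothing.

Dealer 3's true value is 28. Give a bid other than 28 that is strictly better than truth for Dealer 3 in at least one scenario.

Suppose Dealer 1 bids 2, Dealer 2 bids 2 and Dealer 4 bids 35.
Bid 28: loses, pays 0, utility 0.
Bid 35: wins, pays 2, utility 28 - 2 = 26.
So bidding 35 beats truth here (26 > 0).

35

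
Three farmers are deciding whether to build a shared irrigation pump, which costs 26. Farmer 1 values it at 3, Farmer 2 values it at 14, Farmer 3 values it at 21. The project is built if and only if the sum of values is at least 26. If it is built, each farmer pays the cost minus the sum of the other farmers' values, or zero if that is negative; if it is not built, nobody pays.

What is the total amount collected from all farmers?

11

Total value 38 ≥ cost 26, so it is built.
Farmer 1: others sum to 35; max(0, 26 - 35) = 0.
Farmer 2: others sum to 24; max(0, 26 - 24) = 2.
Farmer 3: others sum to 17; max(0, 26 - 17) = 9.
Total collected = 0 + 2 + 9 = 11.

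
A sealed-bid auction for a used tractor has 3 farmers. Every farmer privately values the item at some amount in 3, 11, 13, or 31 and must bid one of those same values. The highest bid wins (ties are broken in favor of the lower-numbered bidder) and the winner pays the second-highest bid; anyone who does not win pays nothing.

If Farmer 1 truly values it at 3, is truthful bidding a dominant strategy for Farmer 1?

Yes

Check each profile of the others' bids and compare truth against every alternative bid.
Others bid (3, 11): truth gives 0, best alternative gives -8.
Others bid (11, 3): truth gives 0, best alternative gives -8.
Others bid (11, 11): truth gives 0, best alternative gives -8.
Others bid (3, 3): truth gives 0, best alternative gives 0.
Others bid (3, 13): truth gives 0, best alternative gives 0.
Others bid (3, 31): truth gives 0, best alternative gives 0.
(Remaining 10 profiles checked similarly; truth is weakly best in each.)
In every case the truthful bid is at least as good as any alternative, so it is a dominant strategy.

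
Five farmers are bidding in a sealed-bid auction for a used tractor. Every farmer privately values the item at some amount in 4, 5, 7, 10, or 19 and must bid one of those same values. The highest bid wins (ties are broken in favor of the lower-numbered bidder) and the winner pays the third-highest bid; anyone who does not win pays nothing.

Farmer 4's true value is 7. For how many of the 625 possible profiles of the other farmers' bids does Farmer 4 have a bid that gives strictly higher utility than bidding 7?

Others bid (4, 4, 4, 10): truth gives 0; bid 10 gives 3 > 0. Violating.
Others bid (4, 4, 4, 19): truth gives 0; bid 19 gives 3 > 0. Violating.
Others bid (4, 4, 5, 10): truth gives 0; bid 10 gives 2 > 0. Violating.
Others bid (4, 4, 5, 19): truth gives 0; bid 19 gives 2 > 0. Violating.
Others bid (4, 4, 4, 4): truth gives 3; no alternative beats it.
Others bid (4, 4, 4, 5): truth gives 3; no alternative beats it.
(Checking all 625 profiles: 64 have a profitable deviation, 561 do not.)

64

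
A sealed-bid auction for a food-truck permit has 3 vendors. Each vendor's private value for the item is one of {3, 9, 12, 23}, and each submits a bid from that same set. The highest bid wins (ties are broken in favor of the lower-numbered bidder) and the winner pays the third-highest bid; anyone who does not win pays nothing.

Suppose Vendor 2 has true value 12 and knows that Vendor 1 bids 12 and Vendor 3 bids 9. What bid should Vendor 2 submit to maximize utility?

23

Bid 3: loses, pays 0, utility 0.
Bid 9: loses, pays 0, utility 0.
Bid 12: loses, pays 0, utility 0.
Bid 23: wins, pays 9, utility 12 - 9 = 3.
The best choice is 23 with utility 3.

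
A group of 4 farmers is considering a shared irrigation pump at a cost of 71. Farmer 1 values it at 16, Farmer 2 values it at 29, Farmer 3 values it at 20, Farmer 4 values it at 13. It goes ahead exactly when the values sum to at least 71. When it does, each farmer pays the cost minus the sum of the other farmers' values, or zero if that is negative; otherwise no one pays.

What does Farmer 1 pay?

Total value 78 ≥ cost 71, so the project is built.
The other farmers' values sum to 62.
Cost minus that sum is 71 - 62 = 9.

9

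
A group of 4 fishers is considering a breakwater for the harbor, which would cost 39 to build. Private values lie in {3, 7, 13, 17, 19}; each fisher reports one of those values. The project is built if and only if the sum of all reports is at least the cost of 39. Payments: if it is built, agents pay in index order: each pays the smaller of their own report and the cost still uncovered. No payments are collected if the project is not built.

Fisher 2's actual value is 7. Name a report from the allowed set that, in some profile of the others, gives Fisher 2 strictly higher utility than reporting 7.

3

Suppose Fisher 1 reports 3, Fisher 3 reports 17 and Fisher 4 reports 17.
Report 7: project built, pays 7, utility 7 - 7 = 0.
Report 3: project built, pays 3, utility 7 - 3 = 4.
So reporting 3 beats truth here (4 > 0).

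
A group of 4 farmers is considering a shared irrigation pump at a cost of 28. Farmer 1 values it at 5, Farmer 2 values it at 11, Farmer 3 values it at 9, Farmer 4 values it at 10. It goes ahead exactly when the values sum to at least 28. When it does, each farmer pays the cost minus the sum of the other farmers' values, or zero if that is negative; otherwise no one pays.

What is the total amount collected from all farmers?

Total value 35 ≥ cost 28, so it is built.
Farmer 1: others sum to 30; max(0, 28 - 30) = 0.
Farmer 2: others sum to 24; max(0, 28 - 24) = 4.
Farmer 3: others sum to 26; max(0, 28 - 26) = 2.
Farmer 4: others sum to 25; max(0, 28 - 25) = 3.
Total collected = 0 + 4 + 2 + 3 = 9.

9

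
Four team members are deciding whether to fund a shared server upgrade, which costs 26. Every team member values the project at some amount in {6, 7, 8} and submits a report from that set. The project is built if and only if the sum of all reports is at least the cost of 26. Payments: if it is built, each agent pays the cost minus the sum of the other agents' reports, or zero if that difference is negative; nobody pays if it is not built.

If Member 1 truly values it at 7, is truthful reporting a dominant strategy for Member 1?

Check each profile of the others' reports and compare truth against every alternative report.
Others report (8, 8, 8): truth gives 5, best alternative gives 5.
Others report (7, 8, 8): truth gives 4, best alternative gives 4.
Others report (8, 7, 8): truth gives 4, best alternative gives 4.
Others report (8, 8, 7): truth gives 4, best alternative gives 4.
Others report (6, 8, 8): truth gives 3, best alternative gives 3.
Others report (7, 7, 8): truth gives 3, best alternative gives 3.
(Remaining 21 profiles checked similarly; truth is weakly best in each.)
In every case the truthful report is at least as good as any alternative, so it is a dominant strategy.

Yes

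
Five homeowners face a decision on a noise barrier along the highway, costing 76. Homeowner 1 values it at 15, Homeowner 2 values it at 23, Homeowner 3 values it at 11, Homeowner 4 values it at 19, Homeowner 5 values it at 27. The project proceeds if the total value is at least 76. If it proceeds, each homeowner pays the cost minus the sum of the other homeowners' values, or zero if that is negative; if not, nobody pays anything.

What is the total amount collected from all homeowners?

Total value 95 ≥ cost 76, so it is built.
Homeowner 1: others sum to 80; max(0, 76 - 80) = 0.
Homeowner 2: others sum to 72; max(0, 76 - 72) = 4.
Homeowner 3: others sum to 84; max(0, 76 - 84) = 0.
Homeowner 4: others sum to 76; max(0, 76 - 76) = 0.
Homeowner 5: others sum to 68; max(0, 76 - 68) = 8.
Total collected = 0 + 4 + 0 + 0 + 8 = 12.

12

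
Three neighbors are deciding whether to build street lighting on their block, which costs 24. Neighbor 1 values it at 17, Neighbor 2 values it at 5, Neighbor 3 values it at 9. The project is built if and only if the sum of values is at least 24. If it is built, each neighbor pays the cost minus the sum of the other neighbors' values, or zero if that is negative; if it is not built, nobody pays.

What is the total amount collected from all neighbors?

Total value 31 ≥ cost 24, so it is built.
Neighbor 1: others sum to 14; max(0, 24 - 14) = 10.
Neighbor 2: others sum to 26; max(0, 24 - 26) = 0.
Neighbor 3: others sum to 22; max(0, 24 - 22) = 2.
Total collected = 10 + 0 + 2 = 12.

12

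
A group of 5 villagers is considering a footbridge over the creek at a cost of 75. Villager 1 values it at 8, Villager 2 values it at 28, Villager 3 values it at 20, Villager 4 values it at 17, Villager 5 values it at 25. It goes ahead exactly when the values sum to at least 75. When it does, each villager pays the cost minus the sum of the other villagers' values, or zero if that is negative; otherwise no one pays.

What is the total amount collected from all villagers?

Total value 98 ≥ cost 75, so it is built.
Villager 1: others sum to 90; max(0, 75 - 90) = 0.
Villager 2: others sum to 70; max(0, 75 - 70) = 5.
Villager 3: others sum to 78; max(0, 75 - 78) = 0.
Villager 4: others sum to 81; max(0, 75 - 81) = 0.
Villager 5: others sum to 73; max(0, 75 - 73) = 2.
Total collected = 0 + 5 + 0 + 0 + 2 = 7.

7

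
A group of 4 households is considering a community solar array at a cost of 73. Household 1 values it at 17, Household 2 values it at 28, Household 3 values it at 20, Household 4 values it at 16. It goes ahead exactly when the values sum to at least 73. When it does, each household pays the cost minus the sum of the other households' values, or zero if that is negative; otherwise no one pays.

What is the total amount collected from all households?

49

Total value 81 ≥ cost 73, so it is built.
Household 1: others sum to 64; max(0, 73 - 64) = 9.
Household 2: others sum to 53; max(0, 73 - 53) = 20.
Household 3: others sum to 61; max(0, 73 - 61) = 12.
Household 4: others sum to 65; max(0, 73 - 65) = 8.
Total collected = 9 + 20 + 12 + 8 = 49.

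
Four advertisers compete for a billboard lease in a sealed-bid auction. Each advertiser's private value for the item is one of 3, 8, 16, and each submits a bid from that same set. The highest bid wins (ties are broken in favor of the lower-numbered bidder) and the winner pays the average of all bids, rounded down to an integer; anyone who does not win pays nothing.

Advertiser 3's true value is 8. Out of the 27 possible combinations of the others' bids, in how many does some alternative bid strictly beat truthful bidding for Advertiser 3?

Others bid (3, 8, 3): truth gives 0; bid 16 gives 1 > 0. Violating.
Others bid (8, 3, 3): truth gives 0; bid 16 gives 1 > 0. Violating.
Others bid (3, 3, 3): truth gives 4; no alternative beats it.
Others bid (3, 3, 8): truth gives 3; no alternative beats it.
(Checking all 27 profiles: 2 have a profitable deviation, 25 do not.)

2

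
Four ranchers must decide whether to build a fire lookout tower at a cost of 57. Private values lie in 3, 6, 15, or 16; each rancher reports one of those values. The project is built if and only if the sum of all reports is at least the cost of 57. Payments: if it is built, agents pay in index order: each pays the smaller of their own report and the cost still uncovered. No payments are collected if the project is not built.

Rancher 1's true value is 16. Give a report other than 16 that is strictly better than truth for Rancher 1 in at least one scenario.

15

Suppose Rancher 2 reports 15, Rancher 3 reports 15 and Rancher 4 reports 15.
Report 16: project built, pays 16, utility 16 - 16 = 0.
Report 15: project built, pays 15, utility 16 - 15 = 1.
So reporting 15 beats truth here (1 > 0).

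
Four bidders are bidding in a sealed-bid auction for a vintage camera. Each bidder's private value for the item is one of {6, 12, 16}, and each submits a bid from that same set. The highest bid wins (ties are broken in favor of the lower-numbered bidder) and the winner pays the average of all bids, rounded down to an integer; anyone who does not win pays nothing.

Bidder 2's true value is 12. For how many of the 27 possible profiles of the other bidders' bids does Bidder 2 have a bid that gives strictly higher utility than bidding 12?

Others bid (6, 6, 16): truth gives 0; bid 16 gives 1 > 0. Violating.
Others bid (6, 16, 6): truth gives 0; bid 16 gives 1 > 0. Violating.
Others bid (12, 6, 6): truth gives 0; bid 16 gives 2 > 0. Violating.
Others bid (12, 6, 12): truth gives 0; bid 16 gives 1 > 0. Violating.
Others bid (6, 6, 6): truth gives 5; no alternative beats it.
Others bid (6, 6, 12): truth gives 3; no alternative beats it.
(Checking all 27 profiles: 5 have a profitable deviation, 22 do not.)

5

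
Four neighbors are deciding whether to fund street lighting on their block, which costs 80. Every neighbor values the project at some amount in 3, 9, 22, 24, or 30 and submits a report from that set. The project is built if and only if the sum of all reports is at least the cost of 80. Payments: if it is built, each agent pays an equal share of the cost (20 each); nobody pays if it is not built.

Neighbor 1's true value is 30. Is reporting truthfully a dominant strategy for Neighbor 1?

Yes

Check each profile of the others' reports and compare truth against every alternative report.
Others report (3, 22, 30): truth gives 10, best alternative gives 0.
Others report (3, 24, 24): truth gives 10, best alternative gives 0.
Others report (3, 30, 22): truth gives 10, best alternative gives 0.
Others report (9, 22, 22): truth gives 10, best alternative gives 0.
Others report (9, 22, 24): truth gives 10, best alternative gives 0.
Others report (9, 24, 22): truth gives 10, best alternative gives 0.
(Remaining 119 profiles checked similarly; truth is weakly best in each.)
In every case the truthful report is at least as good as any alternative, so it is a dominant strategy.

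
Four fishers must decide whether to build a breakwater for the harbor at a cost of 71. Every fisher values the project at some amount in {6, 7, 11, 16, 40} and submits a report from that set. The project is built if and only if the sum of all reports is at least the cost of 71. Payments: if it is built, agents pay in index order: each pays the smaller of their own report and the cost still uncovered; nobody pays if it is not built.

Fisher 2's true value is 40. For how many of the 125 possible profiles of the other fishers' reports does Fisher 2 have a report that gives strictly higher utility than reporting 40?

Others report (6, 11, 40): truth gives 0; report 16 gives 24 > 0. Violating.
Others report (6, 16, 40): truth gives 0; report 11 gives 29 > 0. Violating.
Others report (6, 40, 11): truth gives 0; report 16 gives 24 > 0. Violating.
Others report (6, 40, 16): truth gives 0; report 11 gives 29 > 0. Violating.
Others report (6, 6, 6): truth gives 0; no alternative beats it.
Others report (6, 6, 7): truth gives 0; no alternative beats it.
(Checking all 125 profiles: 49 have a profitable deviation, 76 do not.)

49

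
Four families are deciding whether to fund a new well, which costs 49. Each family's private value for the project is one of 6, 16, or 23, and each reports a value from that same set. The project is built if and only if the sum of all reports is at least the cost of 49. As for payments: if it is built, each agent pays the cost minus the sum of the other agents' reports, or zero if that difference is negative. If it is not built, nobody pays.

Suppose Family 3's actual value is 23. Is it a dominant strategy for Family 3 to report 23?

Yes

Check each profile of the others' reports and compare truth against every alternative report.
Others report (6, 6, 16): truth gives 2, best alternative gives 0.
Others report (6, 16, 6): truth gives 2, best alternative gives 0.
Others report (16, 6, 6): truth gives 2, best alternative gives 0.
Others report (6, 23, 23): truth gives 23, best alternative gives 23.
Others report (16, 16, 23): truth gives 23, best alternative gives 23.
Others report (16, 23, 16): truth gives 23, best alternative gives 23.
(Remaining 21 profiles checked similarly; truth is weakly best in each.)
In every case the truthful report is at least as good as any alternative, so it is a dominant strategy.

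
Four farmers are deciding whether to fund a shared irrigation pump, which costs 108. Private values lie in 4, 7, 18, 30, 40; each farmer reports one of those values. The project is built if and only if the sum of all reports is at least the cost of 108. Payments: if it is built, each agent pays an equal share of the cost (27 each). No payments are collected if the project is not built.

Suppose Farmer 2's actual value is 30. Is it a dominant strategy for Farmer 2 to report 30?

No

Consider the case where Farmer 1 reports 4, Farmer 3 reports 30 and Farmer 4 reports 40.
Truthful report 30: project not built, utility 0.
Report 40 instead: project built, pays 27, utility 30 - 27 = 3.
Since 3 > 0, reporting 40 is strictly better here, so truthful reporting is not dominant.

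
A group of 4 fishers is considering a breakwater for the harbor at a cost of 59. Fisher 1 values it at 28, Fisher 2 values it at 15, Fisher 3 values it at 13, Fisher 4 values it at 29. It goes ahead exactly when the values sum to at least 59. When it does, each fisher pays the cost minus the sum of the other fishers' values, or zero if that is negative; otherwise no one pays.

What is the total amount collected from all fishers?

Total value 85 ≥ cost 59, so it is built.
Fisher 1: others sum to 57; max(0, 59 - 57) = 2.
Fisher 2: others sum to 70; max(0, 59 - 70) = 0.
Fisher 3: others sum to 72; max(0, 59 - 72) = 0.
Fisher 4: others sum to 56; max(0, 59 - 56) = 3.
Total collected = 2 + 0 + 0 + 3 = 5.

5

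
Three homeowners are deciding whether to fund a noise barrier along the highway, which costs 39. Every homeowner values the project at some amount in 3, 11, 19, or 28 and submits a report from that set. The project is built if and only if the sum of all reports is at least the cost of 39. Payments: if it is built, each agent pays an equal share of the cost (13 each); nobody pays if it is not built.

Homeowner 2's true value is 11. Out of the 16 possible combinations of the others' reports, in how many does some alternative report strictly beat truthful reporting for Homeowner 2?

4

Others report (3, 28): truth gives -2; report 3 gives 0 > -2. Violating.
Others report (11, 19): truth gives -2; report 3 gives 0 > -2. Violating.
Others report (19, 11): truth gives -2; report 3 gives 0 > -2. Violating.
Others report (28, 3): truth gives -2; report 3 gives 0 > -2. Violating.
Others report (3, 3): truth gives 0; no alternative beats it.
Others report (3, 11): truth gives 0; no alternative beats it.
(Checking all 16 profiles: 4 have a profitable deviation, 12 do not.)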